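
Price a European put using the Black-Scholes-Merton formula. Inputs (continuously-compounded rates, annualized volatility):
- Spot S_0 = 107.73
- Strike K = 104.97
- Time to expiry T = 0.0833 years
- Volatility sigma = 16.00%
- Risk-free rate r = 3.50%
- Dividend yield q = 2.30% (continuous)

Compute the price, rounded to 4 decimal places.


d1 = (ln(S/K) + (r - q + 0.5*sigma^2) * T) / (sigma * sqrt(T)) = 0.60675791
d2 = d1 - sigma * sqrt(T) = 0.56057913
exp(-rT) = 0.99708875; exp(-qT) = 0.99808593
P = K * exp(-rT) * N(-d2) - S_0 * exp(-qT) * N(-d1)
N(-d1) = 0.27200579; N(-d2) = 0.28754224
P = 104.9700 * 0.99708875 * 0.28754224 - 107.7300 * 0.99808593 * 0.27200579 = 0.8483

Answer: Price = 0.8483


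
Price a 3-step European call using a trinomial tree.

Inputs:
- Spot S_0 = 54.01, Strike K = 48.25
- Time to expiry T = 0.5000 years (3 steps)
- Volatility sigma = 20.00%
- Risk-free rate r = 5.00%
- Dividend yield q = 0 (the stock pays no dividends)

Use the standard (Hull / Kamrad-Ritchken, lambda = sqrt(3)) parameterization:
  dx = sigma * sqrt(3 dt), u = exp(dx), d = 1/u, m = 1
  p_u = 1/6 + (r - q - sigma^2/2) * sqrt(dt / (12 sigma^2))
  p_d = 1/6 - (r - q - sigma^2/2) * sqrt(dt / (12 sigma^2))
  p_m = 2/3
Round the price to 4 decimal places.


dt = T/N = 0.166667; dx = sigma*sqrt(3*dt) = 0.141421
u = exp(dx) = 1.151910; d = 1/u = 0.868123
p_u = 0.184344, p_m = 0.666667, p_d = 0.148989
Discount per step: exp(-r*dt) = 0.991701
Stock lattice S(k, j) with j the centered position index:
  k=0: S(0,+0) = 54.0100
  k=1: S(1,-1) = 46.8873; S(1,+0) = 54.0100; S(1,+1) = 62.2147
  k=2: S(2,-2) = 40.7040; S(2,-1) = 46.8873; S(2,+0) = 54.0100; S(2,+1) = 62.2147; S(2,+2) = 71.6657
  k=3: S(3,-3) = 35.3361; S(3,-2) = 40.7040; S(3,-1) = 46.8873; S(3,+0) = 54.0100; S(3,+1) = 62.2147; S(3,+2) = 71.6657; S(3,+3) = 82.5524
Terminal payoffs V(N, j) = max(S_T - K, 0):
  V(3,-3) = 0.000000; V(3,-2) = 0.000000; V(3,-1) = 0.000000; V(3,+0) = 5.760000; V(3,+1) = 13.964654; V(3,+2) = 23.415677; V(3,+3) = 34.302403
Backward induction: V(k, j) = exp(-r*dt) * [p_u * V(k+1, j+1) + p_m * V(k+1, j) + p_d * V(k+1, j-1)]
  V(2,-2) = exp(-r*dt) * [p_u*0.000000 + p_m*0.000000 + p_d*0.000000] = 0.000000
  V(2,-1) = exp(-r*dt) * [p_u*5.760000 + p_m*0.000000 + p_d*0.000000] = 1.053012
  V(2,+0) = exp(-r*dt) * [p_u*13.964654 + p_m*5.760000 + p_d*0.000000] = 6.361074
  V(2,+1) = exp(-r*dt) * [p_u*23.415677 + p_m*13.964654 + p_d*5.760000] = 14.364291
  V(2,+2) = exp(-r*dt) * [p_u*34.302403 + p_m*23.415677 + p_d*13.964654] = 23.815196
  V(1,-1) = exp(-r*dt) * [p_u*6.361074 + p_m*1.053012 + p_d*0.000000] = 1.859079
  V(1,+0) = exp(-r*dt) * [p_u*14.364291 + p_m*6.361074 + p_d*1.053012] = 6.987110
  V(1,+1) = exp(-r*dt) * [p_u*23.815196 + p_m*14.364291 + p_d*6.361074] = 14.790353
  V(0,+0) = exp(-r*dt) * [p_u*14.790353 + p_m*6.987110 + p_d*1.859079] = 7.597992

Answer: Price = V(0,0) = 7.5980


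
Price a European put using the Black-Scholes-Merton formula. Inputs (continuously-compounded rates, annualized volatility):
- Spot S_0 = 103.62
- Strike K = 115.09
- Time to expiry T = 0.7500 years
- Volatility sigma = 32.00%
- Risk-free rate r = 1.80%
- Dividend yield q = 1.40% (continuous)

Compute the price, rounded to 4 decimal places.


Answer: Price = 18.2027

Derivation:
d1 = (ln(S/K) + (r - q + 0.5*sigma^2) * T) / (sigma * sqrt(T)) = -0.22943925
d2 = d1 - sigma * sqrt(T) = -0.50656738
exp(-rT) = 0.98659072; exp(-qT) = 0.98955493
P = K * exp(-rT) * N(-d2) - S_0 * exp(-qT) * N(-d1)
N(-d1) = 0.59073623; N(-d2) = 0.69377080
P = 115.0900 * 0.98659072 * 0.69377080 - 103.6200 * 0.98955493 * 0.59073623 = 18.2027


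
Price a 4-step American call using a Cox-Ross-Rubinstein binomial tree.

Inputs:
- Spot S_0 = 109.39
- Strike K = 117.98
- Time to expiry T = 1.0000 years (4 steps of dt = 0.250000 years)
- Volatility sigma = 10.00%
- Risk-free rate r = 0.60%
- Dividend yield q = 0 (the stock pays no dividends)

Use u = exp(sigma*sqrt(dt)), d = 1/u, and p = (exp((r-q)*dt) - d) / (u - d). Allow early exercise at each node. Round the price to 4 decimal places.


dt = T/N = 0.250000
u = exp(sigma*sqrt(dt)) = 1.051271; d = 1/u = 0.951229
p = (exp((r-q)*dt) - d) / (u - d) = 0.502508
Discount per step: exp(-r*dt) = 0.998501
Stock lattice S(k, i) with i counting down-moves:
  k=0: S(0,0) = 109.3900
  k=1: S(1,0) = 114.9985; S(1,1) = 104.0550
  k=2: S(2,0) = 120.8946; S(2,1) = 109.3900; S(2,2) = 98.9802
  k=3: S(3,0) = 127.0930; S(3,1) = 114.9985; S(3,2) = 104.0550; S(3,3) = 94.1528
  k=4: S(4,0) = 133.6092; S(4,1) = 120.8946; S(4,2) = 109.3900; S(4,3) = 98.9802; S(4,4) = 89.5610
Terminal payoffs V(N, i) = max(S_T - K, 0):
  V(4,0) = 15.629248; V(4,1) = 2.914647; V(4,2) = 0.000000; V(4,3) = 0.000000; V(4,4) = 0.000000
Backward induction: V(k, i) = exp(-r*dt) * [p * V(k+1, i) + (1-p) * V(k+1, i+1)]; then take max(V_cont, immediate exercise) for American.
  V(3,0) = exp(-r*dt) * [p*15.629248 + (1-p)*2.914647] = 9.289885; exercise = 9.113048; V(3,0) = max -> 9.289885
  V(3,1) = exp(-r*dt) * [p*2.914647 + (1-p)*0.000000] = 1.462437; exercise = 0.000000; V(3,1) = max -> 1.462437
  V(3,2) = exp(-r*dt) * [p*0.000000 + (1-p)*0.000000] = 0.000000; exercise = 0.000000; V(3,2) = max -> 0.000000
  V(3,3) = exp(-r*dt) * [p*0.000000 + (1-p)*0.000000] = 0.000000; exercise = 0.000000; V(3,3) = max -> 0.000000
  V(2,0) = exp(-r*dt) * [p*9.289885 + (1-p)*1.462437] = 5.387702; exercise = 2.914647; V(2,0) = max -> 5.387702
  V(2,1) = exp(-r*dt) * [p*1.462437 + (1-p)*0.000000] = 0.733784; exercise = 0.000000; V(2,1) = max -> 0.733784
  V(2,2) = exp(-r*dt) * [p*0.000000 + (1-p)*0.000000] = 0.000000; exercise = 0.000000; V(2,2) = max -> 0.000000
  V(1,0) = exp(-r*dt) * [p*5.387702 + (1-p)*0.733784] = 3.067808; exercise = 0.000000; V(1,0) = max -> 3.067808
  V(1,1) = exp(-r*dt) * [p*0.733784 + (1-p)*0.000000] = 0.368179; exercise = 0.000000; V(1,1) = max -> 0.368179
  V(0,0) = exp(-r*dt) * [p*3.067808 + (1-p)*0.368179] = 1.722178; exercise = 0.000000; V(0,0) = max -> 1.722178

Answer: Price = V(0,0) = 1.7222


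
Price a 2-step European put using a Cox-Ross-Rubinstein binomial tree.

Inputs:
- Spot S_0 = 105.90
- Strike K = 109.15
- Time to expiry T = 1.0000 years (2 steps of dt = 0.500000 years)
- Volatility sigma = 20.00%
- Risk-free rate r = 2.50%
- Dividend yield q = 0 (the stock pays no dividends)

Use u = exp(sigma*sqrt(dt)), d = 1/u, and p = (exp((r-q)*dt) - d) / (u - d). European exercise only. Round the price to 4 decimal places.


Answer: Price = V(0,0) = 8.4822

Derivation:
dt = T/N = 0.500000
u = exp(sigma*sqrt(dt)) = 1.151910; d = 1/u = 0.868123
p = (exp((r-q)*dt) - d) / (u - d) = 0.509027
Discount per step: exp(-r*dt) = 0.987578
Stock lattice S(k, i) with i counting down-moves:
  k=0: S(0,0) = 105.9000
  k=1: S(1,0) = 121.9873; S(1,1) = 91.9343
  k=2: S(2,0) = 140.5183; S(2,1) = 105.9000; S(2,2) = 79.8103
Terminal payoffs V(N, i) = max(K - S_T, 0):
  V(2,0) = 0.000000; V(2,1) = 3.250000; V(2,2) = 29.339702
Backward induction: V(k, i) = exp(-r*dt) * [p * V(k+1, i) + (1-p) * V(k+1, i+1)].
  V(1,0) = exp(-r*dt) * [p*0.000000 + (1-p)*3.250000] = 1.575840
  V(1,1) = exp(-r*dt) * [p*3.250000 + (1-p)*29.339702] = 15.859844
  V(0,0) = exp(-r*dt) * [p*1.575840 + (1-p)*15.859844] = 8.482206


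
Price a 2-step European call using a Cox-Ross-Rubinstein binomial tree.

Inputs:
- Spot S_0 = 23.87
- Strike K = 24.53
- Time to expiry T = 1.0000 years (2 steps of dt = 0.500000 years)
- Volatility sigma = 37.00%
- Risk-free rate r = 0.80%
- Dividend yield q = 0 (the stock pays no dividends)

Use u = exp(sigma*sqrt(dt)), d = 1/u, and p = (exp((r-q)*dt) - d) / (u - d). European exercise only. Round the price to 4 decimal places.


Answer: Price = V(0,0) = 3.0601

Derivation:
dt = T/N = 0.500000
u = exp(sigma*sqrt(dt)) = 1.299045; d = 1/u = 0.769796
p = (exp((r-q)*dt) - d) / (u - d) = 0.442536
Discount per step: exp(-r*dt) = 0.996008
Stock lattice S(k, i) with i counting down-moves:
  k=0: S(0,0) = 23.8700
  k=1: S(1,0) = 31.0082; S(1,1) = 18.3750
  k=2: S(2,0) = 40.2811; S(2,1) = 23.8700; S(2,2) = 14.1450
Terminal payoffs V(N, i) = max(S_T - K, 0):
  V(2,0) = 15.751063; V(2,1) = 0.000000; V(2,2) = 0.000000
Backward induction: V(k, i) = exp(-r*dt) * [p * V(k+1, i) + (1-p) * V(k+1, i+1)].
  V(1,0) = exp(-r*dt) * [p*15.751063 + (1-p)*0.000000] = 6.942590
  V(1,1) = exp(-r*dt) * [p*0.000000 + (1-p)*0.000000] = 0.000000
  V(0,0) = exp(-r*dt) * [p*6.942590 + (1-p)*0.000000] = 3.060082


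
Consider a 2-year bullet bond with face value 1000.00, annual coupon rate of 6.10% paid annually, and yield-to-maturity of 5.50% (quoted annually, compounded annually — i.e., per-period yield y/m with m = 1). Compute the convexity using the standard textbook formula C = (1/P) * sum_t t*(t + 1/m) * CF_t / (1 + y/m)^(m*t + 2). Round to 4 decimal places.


Answer: Convexity = 5.1852

Derivation:
Coupon per period c = face * coupon_rate / m = 61.000000
Periods per year m = 1; per-period yield y/m = 0.055000
Number of cashflows N = 2
Cashflows (t years, CF_t, discount factor 1/(1+y/m)^(m*t), PV):
  t = 1.0000: CF_t = 61.000000, DF = 0.947867, PV = 57.819905
  t = 2.0000: CF_t = 1061.000000, DF = 0.898452, PV = 953.258013
Price P = sum_t PV_t = 1011.077918
Convexity numerator sum_t t*(t + 1/m) * CF_t / (1+y/m)^(m*t + 2):
  t = 1.0000: term = 103.896867
  t = 2.0000: term = 5138.741788
Convexity = (1/P) * sum = 5242.638655 / 1011.077918 = 5.185197


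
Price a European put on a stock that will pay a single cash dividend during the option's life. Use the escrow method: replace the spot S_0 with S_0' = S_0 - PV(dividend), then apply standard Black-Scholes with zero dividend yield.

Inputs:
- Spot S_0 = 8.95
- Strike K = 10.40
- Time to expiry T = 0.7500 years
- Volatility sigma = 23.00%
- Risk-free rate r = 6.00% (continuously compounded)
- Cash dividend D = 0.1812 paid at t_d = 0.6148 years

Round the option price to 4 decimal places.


Answer: Price = 1.4665

Derivation:
PV(D) = D * exp(-r * t_d) = 0.1812 * 0.96378407 = 0.17463767
S_0' = S_0 - PV(D) = 8.9500 - 0.17463767 = 8.77536233
d1 = (ln(S_0'/K) + (r + sigma^2/2)*T) / (sigma*sqrt(T)) = -0.52724755
d2 = d1 - sigma*sqrt(T) = -0.72643339
exp(-rT) = 0.95599748
N(-d1) = 0.70098915; N(-d2) = 0.76621344
P = K * exp(-rT) * N(-d2) - S_0' * N(-d1) = 10.4000 * 0.95599748 * 0.76621344 - 8.77536233 * 0.70098915 = 1.4665


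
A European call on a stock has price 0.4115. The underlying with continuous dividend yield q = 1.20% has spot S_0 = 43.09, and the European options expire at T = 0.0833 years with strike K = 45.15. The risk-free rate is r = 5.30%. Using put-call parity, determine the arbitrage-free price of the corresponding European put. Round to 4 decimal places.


Put-call parity: C - P = S_0 * exp(-qT) - K * exp(-rT).
S_0 * exp(-qT) = 43.0900 * 0.99900090 = 43.04694876
K * exp(-rT) = 45.1500 * 0.99559483 = 44.95110664
P = C - S*exp(-qT) + K*exp(-rT)
P = 0.4115 - 43.04694876 + 44.95110664 = 2.3157

Answer: Put price = 2.3157


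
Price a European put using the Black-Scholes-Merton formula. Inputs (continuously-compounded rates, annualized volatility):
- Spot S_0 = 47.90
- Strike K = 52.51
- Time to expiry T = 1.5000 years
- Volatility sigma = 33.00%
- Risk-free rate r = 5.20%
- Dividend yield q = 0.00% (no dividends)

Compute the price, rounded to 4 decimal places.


Answer: Price = 8.0642

Derivation:
d1 = (ln(S/K) + (r - q + 0.5*sigma^2) * T) / (sigma * sqrt(T)) = 0.16772046
d2 = d1 - sigma * sqrt(T) = -0.23644534
exp(-rT) = 0.92496443; exp(-qT) = 1.00000000
P = K * exp(-rT) * N(-d2) - S_0 * exp(-qT) * N(-d1)
N(-d1) = 0.43340160; N(-d2) = 0.59345644
P = 52.5100 * 0.92496443 * 0.59345644 - 47.9000 * 1.00000000 * 0.43340160 = 8.0642


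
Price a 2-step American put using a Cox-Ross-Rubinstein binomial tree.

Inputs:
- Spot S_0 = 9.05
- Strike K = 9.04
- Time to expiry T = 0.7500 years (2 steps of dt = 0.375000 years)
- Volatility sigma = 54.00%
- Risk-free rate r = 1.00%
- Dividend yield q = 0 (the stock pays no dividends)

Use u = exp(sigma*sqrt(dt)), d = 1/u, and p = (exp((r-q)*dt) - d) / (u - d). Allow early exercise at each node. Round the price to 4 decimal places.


dt = T/N = 0.375000
u = exp(sigma*sqrt(dt)) = 1.391916; d = 1/u = 0.718434
p = (exp((r-q)*dt) - d) / (u - d) = 0.423653
Discount per step: exp(-r*dt) = 0.996257
Stock lattice S(k, i) with i counting down-moves:
  k=0: S(0,0) = 9.0500
  k=1: S(1,0) = 12.5968; S(1,1) = 6.5018
  k=2: S(2,0) = 17.5337; S(2,1) = 9.0500; S(2,2) = 4.6711
Terminal payoffs V(N, i) = max(K - S_T, 0):
  V(2,0) = 0.000000; V(2,1) = 0.000000; V(2,2) = 4.368863
Backward induction: V(k, i) = exp(-r*dt) * [p * V(k+1, i) + (1-p) * V(k+1, i+1)]; then take max(V_cont, immediate exercise) for American.
  V(1,0) = exp(-r*dt) * [p*0.000000 + (1-p)*0.000000] = 0.000000; exercise = 0.000000; V(1,0) = max -> 0.000000
  V(1,1) = exp(-r*dt) * [p*0.000000 + (1-p)*4.368863] = 2.508554; exercise = 2.538170; V(1,1) = max -> 2.538170
  V(0,0) = exp(-r*dt) * [p*0.000000 + (1-p)*2.538170] = 1.457390; exercise = 0.000000; V(0,0) = max -> 1.457390

Answer: Price = V(0,0) = 1.4574


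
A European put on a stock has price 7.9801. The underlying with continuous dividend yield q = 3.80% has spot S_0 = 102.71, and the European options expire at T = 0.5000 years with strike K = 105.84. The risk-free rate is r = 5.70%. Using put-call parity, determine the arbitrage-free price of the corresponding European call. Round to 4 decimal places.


Answer: Call price = 5.8909

Derivation:
Put-call parity: C - P = S_0 * exp(-qT) - K * exp(-rT).
S_0 * exp(-qT) = 102.7100 * 0.98117936 = 100.77693230
K * exp(-rT) = 105.8400 * 0.97190229 = 102.86613881
C = P + S*exp(-qT) - K*exp(-rT)
C = 7.9801 + 100.77693230 - 102.86613881 = 5.8909


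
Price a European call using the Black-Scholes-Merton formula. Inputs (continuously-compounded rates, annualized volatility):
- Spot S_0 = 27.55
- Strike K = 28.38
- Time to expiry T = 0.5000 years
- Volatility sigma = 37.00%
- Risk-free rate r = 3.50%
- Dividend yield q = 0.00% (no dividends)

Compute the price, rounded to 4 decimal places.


d1 = (ln(S/K) + (r - q + 0.5*sigma^2) * T) / (sigma * sqrt(T)) = 0.08425221
d2 = d1 - sigma * sqrt(T) = -0.17737730
exp(-rT) = 0.98265224; exp(-qT) = 1.00000000
C = S_0 * exp(-qT) * N(d1) - K * exp(-rT) * N(d2)
N(d1) = 0.53357205; N(d2) = 0.42960602
C = 27.5500 * 1.00000000 * 0.53357205 - 28.3800 * 0.98265224 * 0.42960602 = 2.7192

Answer: Price = 2.7192


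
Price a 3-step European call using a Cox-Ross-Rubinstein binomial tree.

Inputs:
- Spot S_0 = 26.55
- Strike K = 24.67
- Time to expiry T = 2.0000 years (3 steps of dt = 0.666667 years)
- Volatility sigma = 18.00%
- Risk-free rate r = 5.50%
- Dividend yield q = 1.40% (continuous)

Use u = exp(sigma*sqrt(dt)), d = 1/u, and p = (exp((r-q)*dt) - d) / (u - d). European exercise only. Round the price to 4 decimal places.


dt = T/N = 0.666667
u = exp(sigma*sqrt(dt)) = 1.158319; d = 1/u = 0.863320
p = (exp((r-q)*dt) - d) / (u - d) = 0.557258
Discount per step: exp(-r*dt) = 0.963997
Stock lattice S(k, i) with i counting down-moves:
  k=0: S(0,0) = 26.5500
  k=1: S(1,0) = 30.7534; S(1,1) = 22.9212
  k=2: S(2,0) = 35.6222; S(2,1) = 26.5500; S(2,2) = 19.7883
  k=3: S(3,0) = 41.2618; S(3,1) = 30.7534; S(3,2) = 22.9212; S(3,3) = 17.0836
Terminal payoffs V(N, i) = max(S_T - K, 0):
  V(3,0) = 16.591832; V(3,1) = 6.083356; V(3,2) = 0.000000; V(3,3) = 0.000000
Backward induction: V(k, i) = exp(-r*dt) * [p * V(k+1, i) + (1-p) * V(k+1, i+1)].
  V(2,0) = exp(-r*dt) * [p*16.591832 + (1-p)*6.083356] = 11.509438
  V(2,1) = exp(-r*dt) * [p*6.083356 + (1-p)*0.000000] = 3.267947
  V(2,2) = exp(-r*dt) * [p*0.000000 + (1-p)*0.000000] = 0.000000
  V(1,0) = exp(-r*dt) * [p*11.509438 + (1-p)*3.267947] = 7.577579
  V(1,1) = exp(-r*dt) * [p*3.267947 + (1-p)*0.000000] = 1.755524
  V(0,0) = exp(-r*dt) * [p*7.577579 + (1-p)*1.755524] = 4.819899

Answer: Price = V(0,0) = 4.8199


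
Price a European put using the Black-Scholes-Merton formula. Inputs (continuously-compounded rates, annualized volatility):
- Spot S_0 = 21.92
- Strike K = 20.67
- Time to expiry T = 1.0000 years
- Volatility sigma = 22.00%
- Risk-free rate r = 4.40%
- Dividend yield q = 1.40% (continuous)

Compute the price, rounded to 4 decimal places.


d1 = (ln(S/K) + (r - q + 0.5*sigma^2) * T) / (sigma * sqrt(T)) = 0.51325495
d2 = d1 - sigma * sqrt(T) = 0.29325495
exp(-rT) = 0.95695396; exp(-qT) = 0.98609754
P = K * exp(-rT) * N(-d2) - S_0 * exp(-qT) * N(-d1)
N(-d1) = 0.30388650; N(-d2) = 0.38466364
P = 20.6700 * 0.95695396 * 0.38466364 - 21.9200 * 0.98609754 * 0.30388650 = 1.0402

Answer: Price = 1.0402


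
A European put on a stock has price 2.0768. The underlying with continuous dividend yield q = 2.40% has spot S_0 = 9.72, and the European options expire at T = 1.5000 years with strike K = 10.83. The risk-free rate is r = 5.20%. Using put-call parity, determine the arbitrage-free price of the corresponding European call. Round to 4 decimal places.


Answer: Call price = 1.4357

Derivation:
Put-call parity: C - P = S_0 * exp(-qT) - K * exp(-rT).
S_0 * exp(-qT) = 9.7200 * 0.96464029 = 9.37630365
K * exp(-rT) = 10.8300 * 0.92496443 = 10.01736474
C = P + S*exp(-qT) - K*exp(-rT)
C = 2.0768 + 9.37630365 - 10.01736474 = 1.4357


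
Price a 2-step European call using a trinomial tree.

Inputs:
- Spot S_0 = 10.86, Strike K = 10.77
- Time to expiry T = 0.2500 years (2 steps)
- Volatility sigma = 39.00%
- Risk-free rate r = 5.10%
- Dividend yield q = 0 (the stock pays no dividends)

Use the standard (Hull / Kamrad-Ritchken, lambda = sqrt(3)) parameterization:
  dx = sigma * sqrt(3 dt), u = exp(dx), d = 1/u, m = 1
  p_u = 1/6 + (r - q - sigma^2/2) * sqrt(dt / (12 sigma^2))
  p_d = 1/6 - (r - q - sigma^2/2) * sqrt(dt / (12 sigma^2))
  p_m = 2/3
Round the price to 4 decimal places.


dt = T/N = 0.125000; dx = sigma*sqrt(3*dt) = 0.238825
u = exp(dx) = 1.269757; d = 1/u = 0.787552
p_u = 0.160111, p_m = 0.666667, p_d = 0.173222
Discount per step: exp(-r*dt) = 0.993645
Stock lattice S(k, j) with j the centered position index:
  k=0: S(0,+0) = 10.8600
  k=1: S(1,-1) = 8.5528; S(1,+0) = 10.8600; S(1,+1) = 13.7896
  k=2: S(2,-2) = 6.7358; S(2,-1) = 8.5528; S(2,+0) = 10.8600; S(2,+1) = 13.7896; S(2,+2) = 17.5094
Terminal payoffs V(N, j) = max(S_T - K, 0):
  V(2,-2) = 0.000000; V(2,-1) = 0.000000; V(2,+0) = 0.090000; V(2,+1) = 3.019557; V(2,+2) = 6.739381
Backward induction: V(k, j) = exp(-r*dt) * [p_u * V(k+1, j+1) + p_m * V(k+1, j) + p_d * V(k+1, j-1)]
  V(1,-1) = exp(-r*dt) * [p_u*0.090000 + p_m*0.000000 + p_d*0.000000] = 0.014318
  V(1,+0) = exp(-r*dt) * [p_u*3.019557 + p_m*0.090000 + p_d*0.000000] = 0.540011
  V(1,+1) = exp(-r*dt) * [p_u*6.739381 + p_m*3.019557 + p_d*0.090000] = 3.087930
  V(0,+0) = exp(-r*dt) * [p_u*3.087930 + p_m*0.540011 + p_d*0.014318] = 0.851454

Answer: Price = V(0,0) = 0.8515


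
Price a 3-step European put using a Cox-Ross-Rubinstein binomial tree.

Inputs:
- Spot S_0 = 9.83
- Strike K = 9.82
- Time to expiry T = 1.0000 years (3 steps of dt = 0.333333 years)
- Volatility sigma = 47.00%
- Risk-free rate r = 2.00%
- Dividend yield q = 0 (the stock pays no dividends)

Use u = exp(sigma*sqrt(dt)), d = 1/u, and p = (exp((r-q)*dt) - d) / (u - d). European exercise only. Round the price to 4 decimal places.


Answer: Price = V(0,0) = 1.8549

Derivation:
dt = T/N = 0.333333
u = exp(sigma*sqrt(dt)) = 1.311740; d = 1/u = 0.762346
p = (exp((r-q)*dt) - d) / (u - d) = 0.444750
Discount per step: exp(-r*dt) = 0.993356
Stock lattice S(k, i) with i counting down-moves:
  k=0: S(0,0) = 9.8300
  k=1: S(1,0) = 12.8944; S(1,1) = 7.4939
  k=2: S(2,0) = 16.9141; S(2,1) = 9.8300; S(2,2) = 5.7129
  k=3: S(3,0) = 22.1869; S(3,1) = 12.8944; S(3,2) = 7.4939; S(3,3) = 4.3552
Terminal payoffs V(N, i) = max(K - S_T, 0):
  V(3,0) = 0.000000; V(3,1) = 0.000000; V(3,2) = 2.326138; V(3,3) = 5.464780
Backward induction: V(k, i) = exp(-r*dt) * [p * V(k+1, i) + (1-p) * V(k+1, i+1)].
  V(2,0) = exp(-r*dt) * [p*0.000000 + (1-p)*0.000000] = 0.000000
  V(2,1) = exp(-r*dt) * [p*0.000000 + (1-p)*2.326138] = 1.283007
  V(2,2) = exp(-r*dt) * [p*2.326138 + (1-p)*5.464780] = 4.041834
  V(1,0) = exp(-r*dt) * [p*0.000000 + (1-p)*1.283007] = 0.707656
  V(1,1) = exp(-r*dt) * [p*1.283007 + (1-p)*4.041834] = 2.796144
  V(0,0) = exp(-r*dt) * [p*0.707656 + (1-p)*2.796144] = 1.854882


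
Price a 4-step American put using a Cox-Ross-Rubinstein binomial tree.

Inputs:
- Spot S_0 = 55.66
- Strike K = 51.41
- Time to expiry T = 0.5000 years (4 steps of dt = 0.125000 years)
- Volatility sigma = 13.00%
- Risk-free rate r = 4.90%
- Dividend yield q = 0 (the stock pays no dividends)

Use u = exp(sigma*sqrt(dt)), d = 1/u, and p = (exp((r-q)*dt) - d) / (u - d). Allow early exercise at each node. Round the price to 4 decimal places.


Answer: Price = V(0,0) = 0.3432

Derivation:
dt = T/N = 0.125000
u = exp(sigma*sqrt(dt)) = 1.047035; d = 1/u = 0.955078
p = (exp((r-q)*dt) - d) / (u - d) = 0.555324
Discount per step: exp(-r*dt) = 0.993894
Stock lattice S(k, i) with i counting down-moves:
  k=0: S(0,0) = 55.6600
  k=1: S(1,0) = 58.2779; S(1,1) = 53.1597
  k=2: S(2,0) = 61.0190; S(2,1) = 55.6600; S(2,2) = 50.7716
  k=3: S(3,0) = 63.8890; S(3,1) = 58.2779; S(3,2) = 53.1597; S(3,3) = 48.4909
  k=4: S(4,0) = 66.8940; S(4,1) = 61.0190; S(4,2) = 55.6600; S(4,3) = 50.7716; S(4,4) = 46.3126
Terminal payoffs V(N, i) = max(K - S_T, 0):
  V(4,0) = 0.000000; V(4,1) = 0.000000; V(4,2) = 0.000000; V(4,3) = 0.638363; V(4,4) = 5.097403
Backward induction: V(k, i) = exp(-r*dt) * [p * V(k+1, i) + (1-p) * V(k+1, i+1)]; then take max(V_cont, immediate exercise) for American.
  V(3,0) = exp(-r*dt) * [p*0.000000 + (1-p)*0.000000] = 0.000000; exercise = 0.000000; V(3,0) = max -> 0.000000
  V(3,1) = exp(-r*dt) * [p*0.000000 + (1-p)*0.000000] = 0.000000; exercise = 0.000000; V(3,1) = max -> 0.000000
  V(3,2) = exp(-r*dt) * [p*0.000000 + (1-p)*0.638363] = 0.282131; exercise = 0.000000; V(3,2) = max -> 0.282131
  V(3,3) = exp(-r*dt) * [p*0.638363 + (1-p)*5.097403] = 2.605187; exercise = 2.919111; V(3,3) = max -> 2.919111
  V(2,0) = exp(-r*dt) * [p*0.000000 + (1-p)*0.000000] = 0.000000; exercise = 0.000000; V(2,0) = max -> 0.000000
  V(2,1) = exp(-r*dt) * [p*0.000000 + (1-p)*0.282131] = 0.124691; exercise = 0.000000; V(2,1) = max -> 0.124691
  V(2,2) = exp(-r*dt) * [p*0.282131 + (1-p)*2.919111] = 1.445851; exercise = 0.638363; V(2,2) = max -> 1.445851
  V(1,0) = exp(-r*dt) * [p*0.000000 + (1-p)*0.124691] = 0.055109; exercise = 0.000000; V(1,0) = max -> 0.055109
  V(1,1) = exp(-r*dt) * [p*0.124691 + (1-p)*1.445851] = 0.707831; exercise = 0.000000; V(1,1) = max -> 0.707831
  V(0,0) = exp(-r*dt) * [p*0.055109 + (1-p)*0.707831] = 0.343250; exercise = 0.000000; V(0,0) = max -> 0.343250


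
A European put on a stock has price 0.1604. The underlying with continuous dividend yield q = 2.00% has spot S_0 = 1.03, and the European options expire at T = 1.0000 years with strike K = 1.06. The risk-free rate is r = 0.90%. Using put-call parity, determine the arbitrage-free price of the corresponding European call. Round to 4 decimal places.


Put-call parity: C - P = S_0 * exp(-qT) - K * exp(-rT).
S_0 * exp(-qT) = 1.0300 * 0.98019867 = 1.00960463
K * exp(-rT) = 1.0600 * 0.99104038 = 1.05050280
C = P + S*exp(-qT) - K*exp(-rT)
C = 0.1604 + 1.00960463 - 1.05050280 = 0.1195

Answer: Call price = 0.1195


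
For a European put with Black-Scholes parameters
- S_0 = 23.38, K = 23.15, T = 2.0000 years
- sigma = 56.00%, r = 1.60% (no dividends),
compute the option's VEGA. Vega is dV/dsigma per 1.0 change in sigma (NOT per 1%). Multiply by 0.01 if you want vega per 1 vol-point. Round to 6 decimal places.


Answer: Vega = 11.926637

Derivation:
d1 = 0.4488690809; d2 = -0.3430905140
phi(d1) = 0.3607102556; exp(-qT) = 1.0000000000; exp(-rT) = 0.9685065821
Vega = S * exp(-qT) * phi(d1) * sqrt(T) = 23.3800 * 1.0000000000 * 0.3607102556 * 1.4142135624 = 11.926637


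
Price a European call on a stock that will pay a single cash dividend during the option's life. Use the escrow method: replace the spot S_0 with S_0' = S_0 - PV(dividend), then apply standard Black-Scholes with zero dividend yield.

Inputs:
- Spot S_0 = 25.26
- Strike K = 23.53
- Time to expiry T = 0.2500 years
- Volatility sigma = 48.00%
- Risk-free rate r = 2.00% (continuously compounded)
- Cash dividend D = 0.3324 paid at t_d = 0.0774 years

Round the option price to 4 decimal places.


Answer: Price = 3.1444

Derivation:
PV(D) = D * exp(-r * t_d) = 0.3324 * 0.99845320 = 0.33188584
S_0' = S_0 - PV(D) = 25.2600 - 0.33188584 = 24.92811416
d1 = (ln(S_0'/K) + (r + sigma^2/2)*T) / (sigma*sqrt(T)) = 0.38133353
d2 = d1 - sigma*sqrt(T) = 0.14133353
exp(-rT) = 0.99501248
N(d1) = 0.64852211; N(d2) = 0.55619677
C = S_0' * N(d1) - K * exp(-rT) * N(d2) = 24.92811416 * 0.64852211 - 23.5300 * 0.99501248 * 0.55619677 = 3.1444


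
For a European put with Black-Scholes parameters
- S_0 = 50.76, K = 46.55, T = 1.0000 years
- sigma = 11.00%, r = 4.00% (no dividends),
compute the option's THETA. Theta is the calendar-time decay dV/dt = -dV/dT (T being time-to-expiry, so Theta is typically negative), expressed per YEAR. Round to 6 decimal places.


Answer: Theta = -0.294028

Derivation:
d1 = 1.2057421738; d2 = 1.0957421738
phi(d1) = 0.1928494149; exp(-qT) = 1.0000000000; exp(-rT) = 0.9607894392
Theta = -S*exp(-qT)*phi(d1)*sigma/(2*sqrt(T)) + r*K*exp(-rT)*N(-d2) - q*S*exp(-qT)*N(-d1)
N(-d1) = 0.1139584591; N(-d2) = 0.1365958104; sqrt(T) = 1.0000000000
Term 1 = -50.7600 * 1.0000000000 * 0.1928494149 * 0.1100 / (2 * 1.0000000000) = -0.5383969965
Term 2 = 0.0400 * 46.5500 * 0.9607894392 * 0.1365958104 = 0.2443685301
Term 3 = 0 (no dividend yield, q = 0)
Theta = -0.5383969965 + (0.2443685301) + (0.0000000000) = -0.294028


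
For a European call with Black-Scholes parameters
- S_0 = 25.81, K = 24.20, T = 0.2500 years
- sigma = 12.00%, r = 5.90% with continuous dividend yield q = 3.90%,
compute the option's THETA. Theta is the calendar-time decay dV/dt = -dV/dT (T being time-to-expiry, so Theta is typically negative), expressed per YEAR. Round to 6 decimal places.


d1 = 1.1868230095; d2 = 1.1268230095
phi(d1) = 0.1972638786; exp(-qT) = 0.9902973771; exp(-rT) = 0.9853582484
Theta = -S*exp(-qT)*phi(d1)*sigma/(2*sqrt(T)) - r*K*exp(-rT)*N(d2) + q*S*exp(-qT)*N(d1)
N(d1) = 0.8823512796; N(d2) = 0.8700913400; sqrt(T) = 0.5000000000
Term 1 = -25.8100 * 0.9902973771 * 0.1972638786 * 0.1200 / (2 * 0.5000000000) = -0.6050377152
Term 2 = -0.0590 * 24.2000 * 0.9853582484 * 0.8700913400 = -1.2241267269
Term 3 = 0.0390 * 25.8100 * 0.9902973771 * 0.8823512796 = 0.8795484350
Theta = -0.6050377152 + (-1.2241267269) + (0.8795484350) = -0.949616

Answer: Theta = -0.949616


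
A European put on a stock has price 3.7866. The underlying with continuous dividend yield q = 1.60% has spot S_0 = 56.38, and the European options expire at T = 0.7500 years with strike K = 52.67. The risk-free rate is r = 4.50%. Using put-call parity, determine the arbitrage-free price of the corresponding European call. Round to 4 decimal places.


Answer: Call price = 8.5720

Derivation:
Put-call parity: C - P = S_0 * exp(-qT) - K * exp(-rT).
S_0 * exp(-qT) = 56.3800 * 0.98807171 = 55.70748317
K * exp(-rT) = 52.6700 * 0.96681318 = 50.92205007
C = P + S*exp(-qT) - K*exp(-rT)
C = 3.7866 + 55.70748317 - 50.92205007 = 8.5720


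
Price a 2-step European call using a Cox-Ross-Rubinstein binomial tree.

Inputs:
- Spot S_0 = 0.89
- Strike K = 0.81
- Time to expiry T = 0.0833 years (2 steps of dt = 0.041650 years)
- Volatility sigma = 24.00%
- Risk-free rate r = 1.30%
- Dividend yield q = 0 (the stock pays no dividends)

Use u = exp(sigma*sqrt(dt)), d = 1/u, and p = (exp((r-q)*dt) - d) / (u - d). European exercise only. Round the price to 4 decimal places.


Answer: Price = V(0,0) = 0.0817

Derivation:
dt = T/N = 0.041650
u = exp(sigma*sqrt(dt)) = 1.050199; d = 1/u = 0.952200
p = (exp((r-q)*dt) - d) / (u - d) = 0.493284
Discount per step: exp(-r*dt) = 0.999459
Stock lattice S(k, i) with i counting down-moves:
  k=0: S(0,0) = 0.8900
  k=1: S(1,0) = 0.9347; S(1,1) = 0.8475
  k=2: S(2,0) = 0.9816; S(2,1) = 0.8900; S(2,2) = 0.8069
Terminal payoffs V(N, i) = max(S_T - K, 0):
  V(2,0) = 0.171598; V(2,1) = 0.080000; V(2,2) = 0.000000
Backward induction: V(k, i) = exp(-r*dt) * [p * V(k+1, i) + (1-p) * V(k+1, i+1)].
  V(1,0) = exp(-r*dt) * [p*0.171598 + (1-p)*0.080000] = 0.125116
  V(1,1) = exp(-r*dt) * [p*0.080000 + (1-p)*0.000000] = 0.039441
  V(0,0) = exp(-r*dt) * [p*0.125116 + (1-p)*0.039441] = 0.081659


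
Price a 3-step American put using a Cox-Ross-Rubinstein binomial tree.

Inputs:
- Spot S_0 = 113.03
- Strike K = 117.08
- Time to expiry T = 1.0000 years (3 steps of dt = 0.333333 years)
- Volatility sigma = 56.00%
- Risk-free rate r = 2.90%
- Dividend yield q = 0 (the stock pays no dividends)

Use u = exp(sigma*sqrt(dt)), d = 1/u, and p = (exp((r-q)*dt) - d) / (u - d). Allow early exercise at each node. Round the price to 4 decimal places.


Answer: Price = V(0,0) = 27.6659

Derivation:
dt = T/N = 0.333333
u = exp(sigma*sqrt(dt)) = 1.381702; d = 1/u = 0.723745
p = (exp((r-q)*dt) - d) / (u - d) = 0.434631
Discount per step: exp(-r*dt) = 0.990380
Stock lattice S(k, i) with i counting down-moves:
  k=0: S(0,0) = 113.0300
  k=1: S(1,0) = 156.1738; S(1,1) = 81.8049
  k=2: S(2,0) = 215.7857; S(2,1) = 113.0300; S(2,2) = 59.2059
  k=3: S(3,0) = 298.1515; S(3,1) = 156.1738; S(3,2) = 81.8049; S(3,3) = 42.8500
Terminal payoffs V(N, i) = max(K - S_T, 0):
  V(3,0) = 0.000000; V(3,1) = 0.000000; V(3,2) = 35.275102; V(3,3) = 74.230035
Backward induction: V(k, i) = exp(-r*dt) * [p * V(k+1, i) + (1-p) * V(k+1, i+1)]; then take max(V_cont, immediate exercise) for American.
  V(2,0) = exp(-r*dt) * [p*0.000000 + (1-p)*0.000000] = 0.000000; exercise = 0.000000; V(2,0) = max -> 0.000000
  V(2,1) = exp(-r*dt) * [p*0.000000 + (1-p)*35.275102] = 19.751592; exercise = 4.050000; V(2,1) = max -> 19.751592
  V(2,2) = exp(-r*dt) * [p*35.275102 + (1-p)*74.230035] = 56.747793; exercise = 57.874114; V(2,2) = max -> 57.874114
  V(1,0) = exp(-r*dt) * [p*0.000000 + (1-p)*19.751592] = 11.059512; exercise = 0.000000; V(1,0) = max -> 11.059512
  V(1,1) = exp(-r*dt) * [p*19.751592 + (1-p)*57.874114] = 40.907528; exercise = 35.275102; V(1,1) = max -> 40.907528
  V(0,0) = exp(-r*dt) * [p*11.059512 + (1-p)*40.907528] = 27.665922; exercise = 4.050000; V(0,0) = max -> 27.665922


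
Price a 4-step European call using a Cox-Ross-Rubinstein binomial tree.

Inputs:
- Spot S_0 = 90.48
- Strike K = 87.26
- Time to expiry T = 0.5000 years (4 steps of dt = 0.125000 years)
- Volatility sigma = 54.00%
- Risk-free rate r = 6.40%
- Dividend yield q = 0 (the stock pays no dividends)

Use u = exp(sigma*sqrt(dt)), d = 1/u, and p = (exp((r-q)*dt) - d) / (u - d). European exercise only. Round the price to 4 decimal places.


dt = T/N = 0.125000
u = exp(sigma*sqrt(dt)) = 1.210361; d = 1/u = 0.826200
p = (exp((r-q)*dt) - d) / (u - d) = 0.473323
Discount per step: exp(-r*dt) = 0.992032
Stock lattice S(k, i) with i counting down-moves:
  k=0: S(0,0) = 90.4800
  k=1: S(1,0) = 109.5135; S(1,1) = 74.7545
  k=2: S(2,0) = 132.5509; S(2,1) = 90.4800; S(2,2) = 61.7622
  k=3: S(3,0) = 160.4344; S(3,1) = 109.5135; S(3,2) = 74.7545; S(3,3) = 51.0279
  k=4: S(4,0) = 194.1836; S(4,1) = 132.5509; S(4,2) = 90.4800; S(4,3) = 61.7622; S(4,4) = 42.1592
Terminal payoffs V(N, i) = max(S_T - K, 0):
  V(4,0) = 106.923610; V(4,1) = 45.290870; V(4,2) = 3.220000; V(4,3) = 0.000000; V(4,4) = 0.000000
Backward induction: V(k, i) = exp(-r*dt) * [p * V(k+1, i) + (1-p) * V(k+1, i+1)].
  V(3,0) = exp(-r*dt) * [p*106.923610 + (1-p)*45.290870] = 73.869725
  V(3,1) = exp(-r*dt) * [p*45.290870 + (1-p)*3.220000] = 22.948777
  V(3,2) = exp(-r*dt) * [p*3.220000 + (1-p)*0.000000] = 1.511955
  V(3,3) = exp(-r*dt) * [p*0.000000 + (1-p)*0.000000] = 0.000000
  V(2,0) = exp(-r*dt) * [p*73.869725 + (1-p)*22.948777] = 46.675920
  V(2,1) = exp(-r*dt) * [p*22.948777 + (1-p)*1.511955] = 11.565597
  V(2,2) = exp(-r*dt) * [p*1.511955 + (1-p)*0.000000] = 0.709941
  V(1,0) = exp(-r*dt) * [p*46.675920 + (1-p)*11.565597] = 27.959541
  V(1,1) = exp(-r*dt) * [p*11.565597 + (1-p)*0.709941] = 5.801572
  V(0,0) = exp(-r*dt) * [p*27.959541 + (1-p)*5.801572] = 16.159649

Answer: Price = V(0,0) = 16.1596


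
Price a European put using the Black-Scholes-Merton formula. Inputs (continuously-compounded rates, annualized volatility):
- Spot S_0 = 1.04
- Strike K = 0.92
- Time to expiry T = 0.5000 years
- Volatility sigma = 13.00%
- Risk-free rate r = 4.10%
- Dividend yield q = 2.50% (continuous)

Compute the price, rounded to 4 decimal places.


Answer: Price = 0.0031

Derivation:
d1 = (ln(S/K) + (r - q + 0.5*sigma^2) * T) / (sigma * sqrt(T)) = 1.46672790
d2 = d1 - sigma * sqrt(T) = 1.37480402
exp(-rT) = 0.97970870; exp(-qT) = 0.98757780
P = K * exp(-rT) * N(-d2) - S_0 * exp(-qT) * N(-d1)
N(-d1) = 0.07122504; N(-d2) = 0.08459611
P = 0.9200 * 0.97970870 * 0.08459611 - 1.0400 * 0.98757780 * 0.07122504 = 0.0031


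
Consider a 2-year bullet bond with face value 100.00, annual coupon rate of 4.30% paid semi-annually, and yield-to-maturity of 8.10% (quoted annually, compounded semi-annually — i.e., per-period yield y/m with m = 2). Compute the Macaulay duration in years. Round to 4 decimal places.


Answer: Macaulay duration = 1.9351 years

Derivation:
Coupon per period c = face * coupon_rate / m = 2.150000
Periods per year m = 2; per-period yield y/m = 0.040500
Number of cashflows N = 4
Cashflows (t years, CF_t, discount factor 1/(1+y/m)^(m*t), PV):
  t = 0.5000: CF_t = 2.150000, DF = 0.961076, PV = 2.066314
  t = 1.0000: CF_t = 2.150000, DF = 0.923668, PV = 1.985886
  t = 1.5000: CF_t = 2.150000, DF = 0.887715, PV = 1.908588
  t = 2.0000: CF_t = 102.150000, DF = 0.853162, PV = 87.150530
Price P = sum_t PV_t = 93.111318
Macaulay numerator sum_t t * PV_t:
  t * PV_t at t = 0.5000: 1.033157
  t * PV_t at t = 1.0000: 1.985886
  t * PV_t at t = 1.5000: 2.862882
  t * PV_t at t = 2.0000: 174.301060
Macaulay duration D = (sum_t t * PV_t) / P = 180.182985 / 93.111318 = 1.935135


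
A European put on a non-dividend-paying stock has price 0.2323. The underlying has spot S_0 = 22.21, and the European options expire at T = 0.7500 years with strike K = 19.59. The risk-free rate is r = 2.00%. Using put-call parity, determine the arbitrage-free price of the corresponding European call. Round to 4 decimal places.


Put-call parity: C - P = S_0 * exp(-qT) - K * exp(-rT).
S_0 * exp(-qT) = 22.2100 * 1.00000000 = 22.21000000
K * exp(-rT) = 19.5900 * 0.98511194 = 19.29834290
C = P + S*exp(-qT) - K*exp(-rT)
C = 0.2323 + 22.21000000 - 19.29834290 = 3.1440

Answer: Call price = 3.1440


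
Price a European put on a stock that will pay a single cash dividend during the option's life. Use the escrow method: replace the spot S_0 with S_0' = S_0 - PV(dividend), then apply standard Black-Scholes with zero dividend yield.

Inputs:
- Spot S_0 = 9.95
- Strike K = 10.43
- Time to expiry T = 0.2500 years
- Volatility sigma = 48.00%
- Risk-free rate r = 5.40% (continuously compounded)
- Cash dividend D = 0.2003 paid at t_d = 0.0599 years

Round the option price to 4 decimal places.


Answer: Price = 1.2509

Derivation:
PV(D) = D * exp(-r * t_d) = 0.2003 * 0.99677063 = 0.19965316
S_0' = S_0 - PV(D) = 9.9500 - 0.19965316 = 9.75034684
d1 = (ln(S_0'/K) + (r + sigma^2/2)*T) / (sigma*sqrt(T)) = -0.10451421
d2 = d1 - sigma*sqrt(T) = -0.34451421
exp(-rT) = 0.98659072
N(-d1) = 0.54161935; N(-d2) = 0.63477020
P = K * exp(-rT) * N(-d2) - S_0' * N(-d1) = 10.4300 * 0.98659072 * 0.63477020 - 9.75034684 * 0.54161935 = 1.2509


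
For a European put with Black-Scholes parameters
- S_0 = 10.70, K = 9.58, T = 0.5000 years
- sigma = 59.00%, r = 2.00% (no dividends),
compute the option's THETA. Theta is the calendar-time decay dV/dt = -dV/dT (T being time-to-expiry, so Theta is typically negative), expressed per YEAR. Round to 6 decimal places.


d1 = 0.4975902017; d2 = 0.0803972008
phi(d1) = 0.3524887622; exp(-qT) = 1.0000000000; exp(-rT) = 0.9900498337
Theta = -S*exp(-qT)*phi(d1)*sigma/(2*sqrt(T)) + r*K*exp(-rT)*N(-d2) - q*S*exp(-qT)*N(-d1)
N(-d1) = 0.3093864556; N(-d2) = 0.4679606766; sqrt(T) = 0.7071067812
Term 1 = -10.7000 * 1.0000000000 * 0.3524887622 * 0.5900 / (2 * 0.7071067812) = -1.5734975360
Term 2 = 0.0200 * 9.5800 * 0.9900498337 * 0.4679606766 = 0.0887691211
Term 3 = 0 (no dividend yield, q = 0)
Theta = -1.5734975360 + (0.0887691211) + (0.0000000000) = -1.484728

Answer: Theta = -1.484728


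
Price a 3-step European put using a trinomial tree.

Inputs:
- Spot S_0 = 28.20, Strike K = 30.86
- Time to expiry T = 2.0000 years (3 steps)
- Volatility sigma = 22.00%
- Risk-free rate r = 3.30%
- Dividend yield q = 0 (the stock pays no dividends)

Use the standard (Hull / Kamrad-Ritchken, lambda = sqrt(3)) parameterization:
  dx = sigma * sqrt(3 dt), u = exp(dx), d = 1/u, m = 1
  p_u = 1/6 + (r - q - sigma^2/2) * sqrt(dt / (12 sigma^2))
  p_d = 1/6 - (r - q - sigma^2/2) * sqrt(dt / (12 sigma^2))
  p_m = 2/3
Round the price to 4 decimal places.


dt = T/N = 0.666667; dx = sigma*sqrt(3*dt) = 0.311127
u = exp(dx) = 1.364963; d = 1/u = 0.732621
p_u = 0.176095, p_m = 0.666667, p_d = 0.157239
Discount per step: exp(-r*dt) = 0.978240
Stock lattice S(k, j) with j the centered position index:
  k=0: S(0,+0) = 28.2000
  k=1: S(1,-1) = 20.6599; S(1,+0) = 28.2000; S(1,+1) = 38.4919
  k=2: S(2,-2) = 15.1359; S(2,-1) = 20.6599; S(2,+0) = 28.2000; S(2,+1) = 38.4919; S(2,+2) = 52.5401
  k=3: S(3,-3) = 11.0889; S(3,-2) = 15.1359; S(3,-1) = 20.6599; S(3,+0) = 28.2000; S(3,+1) = 38.4919; S(3,+2) = 52.5401; S(3,+3) = 71.7152
Terminal payoffs V(N, j) = max(K - S_T, 0):
  V(3,-3) = 19.771140; V(3,-2) = 15.724121; V(3,-1) = 10.200092; V(3,+0) = 2.660000; V(3,+1) = 0.000000; V(3,+2) = 0.000000; V(3,+3) = 0.000000
Backward induction: V(k, j) = exp(-r*dt) * [p_u * V(k+1, j+1) + p_m * V(k+1, j) + p_d * V(k+1, j-1)]
  V(2,-2) = exp(-r*dt) * [p_u*10.200092 + p_m*15.724121 + p_d*19.771140] = 15.052883
  V(2,-1) = exp(-r*dt) * [p_u*2.660000 + p_m*10.200092 + p_d*15.724121] = 9.528952
  V(2,+0) = exp(-r*dt) * [p_u*0.000000 + p_m*2.660000 + p_d*10.200092] = 3.303695
  V(2,+1) = exp(-r*dt) * [p_u*0.000000 + p_m*0.000000 + p_d*2.660000] = 0.409153
  V(2,+2) = exp(-r*dt) * [p_u*0.000000 + p_m*0.000000 + p_d*0.000000] = 0.000000
  V(1,-1) = exp(-r*dt) * [p_u*3.303695 + p_m*9.528952 + p_d*15.052883] = 9.098898
  V(1,+0) = exp(-r*dt) * [p_u*0.409153 + p_m*3.303695 + p_d*9.528952] = 3.690736
  V(1,+1) = exp(-r*dt) * [p_u*0.000000 + p_m*0.409153 + p_d*3.303695] = 0.774998
  V(0,+0) = exp(-r*dt) * [p_u*0.774998 + p_m*3.690736 + p_d*9.098898] = 3.940020

Answer: Price = V(0,0) = 3.9400


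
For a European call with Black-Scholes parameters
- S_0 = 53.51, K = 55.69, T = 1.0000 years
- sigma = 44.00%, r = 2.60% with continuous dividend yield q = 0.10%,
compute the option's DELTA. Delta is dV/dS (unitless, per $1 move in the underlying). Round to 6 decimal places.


d1 = 0.1860635335; d2 = -0.2539364665
phi(d1) = 0.3920960858; exp(-qT) = 0.9990004998; exp(-rT) = 0.9743350896
N(d1) = 0.5738025307
Delta = exp(-qT) * N(d1) = 0.9990004998 * 0.5738025307 = 0.573229

Answer: Delta = 0.573229


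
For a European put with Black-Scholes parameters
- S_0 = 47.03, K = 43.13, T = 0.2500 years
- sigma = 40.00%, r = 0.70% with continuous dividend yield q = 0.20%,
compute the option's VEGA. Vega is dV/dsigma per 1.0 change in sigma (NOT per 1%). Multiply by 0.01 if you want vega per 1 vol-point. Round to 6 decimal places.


d1 = 0.5390844265; d2 = 0.3390844265
phi(d1) = 0.3449883804; exp(-qT) = 0.9995001250; exp(-rT) = 0.9982515304
Vega = S * exp(-qT) * phi(d1) * sqrt(T) = 47.0300 * 0.9995001250 * 0.3449883804 * 0.5000000000 = 8.108347

Answer: Vega = 8.108347


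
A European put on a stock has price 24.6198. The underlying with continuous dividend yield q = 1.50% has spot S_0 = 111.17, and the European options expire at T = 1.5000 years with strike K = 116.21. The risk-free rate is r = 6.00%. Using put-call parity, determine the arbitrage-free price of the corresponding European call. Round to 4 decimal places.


Put-call parity: C - P = S_0 * exp(-qT) - K * exp(-rT).
S_0 * exp(-qT) = 111.1700 * 0.97775124 = 108.69660504
K * exp(-rT) = 116.2100 * 0.91393119 = 106.20794304
C = P + S*exp(-qT) - K*exp(-rT)
C = 24.6198 + 108.69660504 - 106.20794304 = 27.1085

Answer: Call price = 27.1085


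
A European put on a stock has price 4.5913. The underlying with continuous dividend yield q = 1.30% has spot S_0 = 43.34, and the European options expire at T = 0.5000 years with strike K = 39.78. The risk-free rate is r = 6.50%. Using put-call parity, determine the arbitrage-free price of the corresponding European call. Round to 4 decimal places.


Answer: Call price = 9.1426

Derivation:
Put-call parity: C - P = S_0 * exp(-qT) - K * exp(-rT).
S_0 * exp(-qT) = 43.3400 * 0.99352108 = 43.05920358
K * exp(-rT) = 39.7800 * 0.96802245 = 38.50793305
C = P + S*exp(-qT) - K*exp(-rT)
C = 4.5913 + 43.05920358 - 38.50793305 = 9.1426
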